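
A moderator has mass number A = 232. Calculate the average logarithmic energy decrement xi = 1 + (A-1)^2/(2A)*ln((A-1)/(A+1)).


xi = 1 + (A-1)^2/(2A) * ln((A-1)/(A+1))
xi = 1 + (232-1)^2/(2*232) * ln((232-1)/(232 +1))
xi = 0.0085960

0.0085960


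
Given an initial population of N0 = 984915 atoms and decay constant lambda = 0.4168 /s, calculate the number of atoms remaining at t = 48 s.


N = N0 * exp(-lambda * t)
N = 984915 * exp(-0.4168 * 48)
N = 0.0020171

0.0020171


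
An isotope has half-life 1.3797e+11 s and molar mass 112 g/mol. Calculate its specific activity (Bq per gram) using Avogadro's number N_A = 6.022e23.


lambda = ln(2) / t_half = ln(2) / 1.3797e+11 = 5.023898e-12 /s
SA = lambda * N_A / M
SA = 5.023898e-12 * 6.022e23 / 112
SA = 2.7012e+10 Bq/g

2.7012e+10


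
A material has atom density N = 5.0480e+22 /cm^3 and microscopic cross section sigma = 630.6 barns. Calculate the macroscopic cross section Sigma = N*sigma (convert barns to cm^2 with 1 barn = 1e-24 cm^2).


Sigma = N * sigma_barns * 1e-24
Sigma = 5.0480e+22 * 630.6 * 1e-24
Sigma = 31.833 /cm

31.833


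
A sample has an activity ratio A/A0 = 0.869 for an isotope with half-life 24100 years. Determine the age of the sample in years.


lambda = ln(2) / t_half = ln(2) / 24100 = 2.876129e-05 /yr
t = -ln(A/A0) / lambda
t = -ln(0.869) / 2.876129e-05
t = 4882.0 yr

4882.0


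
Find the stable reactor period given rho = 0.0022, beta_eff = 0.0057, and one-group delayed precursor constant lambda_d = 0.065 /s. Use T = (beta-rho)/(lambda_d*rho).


T = (beta - rho) / (lambda_d * rho)
T = (0.0057 - 0.0022) / (0.065 * 0.0022)
T = 24.476 s

24.476


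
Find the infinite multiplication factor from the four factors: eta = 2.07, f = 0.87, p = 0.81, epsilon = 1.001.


k_inf = eta * f * p * epsilon
k_inf = 2.07 * 0.87 * 0.81 * 1.001
k_inf = 1.4602

1.4602


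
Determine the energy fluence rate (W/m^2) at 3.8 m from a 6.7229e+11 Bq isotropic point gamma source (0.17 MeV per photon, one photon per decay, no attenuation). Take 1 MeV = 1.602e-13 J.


psi = A * E * 1.602e-13 / (4*pi*r^2)
psi = 6.7229e+11 * 0.17 * 1.602e-13 / (4*pi*3.8^2)
psi = 1.0090e-04 W/m^2

1.0090e-04


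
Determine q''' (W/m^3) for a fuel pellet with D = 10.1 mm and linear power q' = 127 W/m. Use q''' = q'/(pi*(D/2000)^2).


r = D / 2 / 1000 = 10.1 / 2 / 1000 = 0.00505 m
q''' = q' / (pi * r^2)
q''' = 127 / (pi * 0.00505^2)
q''' = 1.5852e+06 W/m^3

1.5852e+06


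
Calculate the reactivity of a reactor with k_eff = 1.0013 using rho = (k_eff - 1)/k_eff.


rho = (k_eff - 1) / k_eff
rho = (1.0013 - 1) / 1.0013
rho = 0.0012983

0.0012983


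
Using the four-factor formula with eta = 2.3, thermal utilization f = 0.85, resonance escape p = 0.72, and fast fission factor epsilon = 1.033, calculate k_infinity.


k_inf = eta * f * p * epsilon
k_inf = 2.3 * 0.85 * 0.72 * 1.033
k_inf = 1.4541

1.4541


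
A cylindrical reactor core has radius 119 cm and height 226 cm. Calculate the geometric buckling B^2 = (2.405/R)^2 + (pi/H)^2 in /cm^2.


B^2 = (2.405/R)^2 + (pi/H)^2
B^2 = (2.405/119)^2 + (pi/226)^2
B^2 = 6.0168e-04 /cm^2

6.0168e-04


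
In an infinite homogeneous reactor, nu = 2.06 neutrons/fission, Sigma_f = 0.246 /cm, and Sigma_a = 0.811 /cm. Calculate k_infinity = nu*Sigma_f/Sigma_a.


k_inf = nu * Sigma_f / Sigma_a
k_inf = 2.06 * 0.246 / 0.811
k_inf = 0.62486

0.62486


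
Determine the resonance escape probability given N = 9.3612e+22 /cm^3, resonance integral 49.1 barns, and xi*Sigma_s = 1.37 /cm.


p = exp(-N * I * 1e-24 / (xi*Sigma_s))
p = exp(-9.3612e+22 * 49.1 * 1e-24 / 1.37)
p = 0.034909

0.034909


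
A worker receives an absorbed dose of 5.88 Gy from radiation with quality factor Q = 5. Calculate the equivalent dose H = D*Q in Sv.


H = D * Q
H = 5.88 * 5
H = 29.400 Sv

29.400


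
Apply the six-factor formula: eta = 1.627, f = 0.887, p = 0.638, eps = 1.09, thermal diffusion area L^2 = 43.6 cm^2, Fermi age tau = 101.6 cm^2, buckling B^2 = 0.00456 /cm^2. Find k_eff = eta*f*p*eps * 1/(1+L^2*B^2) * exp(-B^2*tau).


k_inf = eta*f*p*eps = 1.627*0.887*0.638*1.09 = 1.003595
P_TNL = 1/(1 + L^2*B^2) = 1/(1 + 43.6*0.00456) = 0.8341564
P_FNL = exp(-B^2*tau) = exp(-0.00456*101.6) = 0.6292064
k_eff = k_inf * P_TNL * P_FNL = 1.003595 * 0.8341564 * 0.6292064
k_eff = 0.52674

0.52674


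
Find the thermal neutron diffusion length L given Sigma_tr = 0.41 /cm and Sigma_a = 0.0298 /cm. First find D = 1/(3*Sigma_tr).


D = 1 / (3 * Sigma_tr) = 1 / (3 * 0.41) = 0.8130081 cm
L = sqrt(D / Sigma_a)
L = sqrt(0.8130081 / 0.0298)
L = 5.2232 cm

5.2232


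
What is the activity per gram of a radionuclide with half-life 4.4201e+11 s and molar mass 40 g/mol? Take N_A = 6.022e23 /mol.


lambda = ln(2) / t_half = ln(2) / 4.4201e+11 = 1.568171e-12 /s
SA = lambda * N_A / M
SA = 1.568171e-12 * 6.022e23 / 40
SA = 2.3609e+10 Bq/g

2.3609e+10


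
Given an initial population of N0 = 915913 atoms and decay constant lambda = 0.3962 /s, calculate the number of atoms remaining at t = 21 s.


N = N0 * exp(-lambda * t)
N = 915913 * exp(-0.3962 * 21)
N = 223.07

223.07


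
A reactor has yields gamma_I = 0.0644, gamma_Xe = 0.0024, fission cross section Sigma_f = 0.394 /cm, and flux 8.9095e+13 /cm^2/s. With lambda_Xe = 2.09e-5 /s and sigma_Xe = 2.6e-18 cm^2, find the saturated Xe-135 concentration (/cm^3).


Xe_eq = (gamma_I + gamma_Xe) * Sigma_f * phi / (lambda_Xe + sigma_Xe * phi)
Numerator = (0.0644 + 0.0024) * 0.394 * 8.9095e+13 = 2.344909e+12
Denominator = 2.09e-5 + 2.6e-18 * 8.9095e+13 = 2.525470e-04
Xe_eq = 2.344909e+12 / 2.525470e-04 = 9.2850e+15 /cm^3

9.2850e+15


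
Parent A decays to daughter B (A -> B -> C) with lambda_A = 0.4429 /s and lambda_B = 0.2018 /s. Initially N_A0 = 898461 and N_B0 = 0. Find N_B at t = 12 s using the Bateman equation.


N_B(t) = lambda_A * N_A0 / (lambda_B - lambda_A) * [exp(-lambda_A*t) - exp(-lambda_B*t)]
exp(-0.4429*12) = 0.004918262; exp(-0.2018*12) = 0.08877946
N_B = 0.4429 * 898461 / (0.2018 - 0.4429) * (0.004918262 - 0.08877946)
N_B = 138410

138410


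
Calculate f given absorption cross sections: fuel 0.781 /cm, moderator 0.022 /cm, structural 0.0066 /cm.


f = Sigma_a_fuel / (Sigma_a_fuel + Sigma_a_mod + Sigma_a_other)
f = 0.781 / (0.781 + 0.022 + 0.0066)
f = 0.96467

0.96467


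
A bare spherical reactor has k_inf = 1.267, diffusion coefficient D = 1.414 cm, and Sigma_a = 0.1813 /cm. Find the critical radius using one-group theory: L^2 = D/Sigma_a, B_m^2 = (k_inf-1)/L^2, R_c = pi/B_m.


L^2 = D / Sigma_a = 1.414 / 0.1813 = 7.799228 cm^2
B_m^2 = (k_inf - 1) / L^2 = (1.267 - 1) / 7.799228 = 0.03423416 /cm^2
For a bare sphere: B_g = pi/R, so R_c = pi / sqrt(B_m^2)
R_c = pi / sqrt(0.03423416) = 16.979 cm

16.979


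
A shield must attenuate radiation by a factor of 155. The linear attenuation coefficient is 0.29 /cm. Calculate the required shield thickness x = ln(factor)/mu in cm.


x = ln(factor) / mu
x = ln(155) / 0.29
x = 17.391 cm

17.391


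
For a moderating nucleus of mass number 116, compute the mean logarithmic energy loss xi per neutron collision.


xi = 1 + (A-1)^2/(2A) * ln((A-1)/(A+1))
xi = 1 + (116-1)^2/(2*116) * ln((116-1)/(116 +1))
xi = 0.017143

0.017143


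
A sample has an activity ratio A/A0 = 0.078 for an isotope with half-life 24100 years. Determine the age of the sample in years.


lambda = ln(2) / t_half = ln(2) / 24100 = 2.876129e-05 /yr
t = -ln(A/A0) / lambda
t = -ln(0.078) / 2.876129e-05
t = 88697 yr

88697


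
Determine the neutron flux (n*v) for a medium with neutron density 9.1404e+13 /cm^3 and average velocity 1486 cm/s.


phi = n * v
phi = 9.1404e+13 * 1486
phi = 1.3583e+17 /cm^2/s

1.3583e+17


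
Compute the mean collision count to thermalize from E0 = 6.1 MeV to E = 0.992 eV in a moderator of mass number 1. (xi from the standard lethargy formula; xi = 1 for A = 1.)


xi = 1 + (A-1)^2/(2A)*ln((A-1)/(A+1)) = 1 (for A = 1)
n = ln(E0/E) / xi
n = ln(6.1e6 / 0.992) / 1
n = ln(6.149194e+06) / 1 = 15.632

15.632


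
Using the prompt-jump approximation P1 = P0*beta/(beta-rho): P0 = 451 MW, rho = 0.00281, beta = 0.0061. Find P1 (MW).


P1/P0 = beta / (beta - rho)
P1/P0 = 0.0061 / (0.0061 - 0.00281) = 1.854103
P1 = 451 * 1.854103 = 836.20 MW

836.20


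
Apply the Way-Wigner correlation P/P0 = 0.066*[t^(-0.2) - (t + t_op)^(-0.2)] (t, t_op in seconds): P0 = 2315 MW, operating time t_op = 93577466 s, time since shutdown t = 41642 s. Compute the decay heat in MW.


P/P0 = 0.066 * [t^(-0.2) - (t + t_op)^(-0.2)]
P/P0 = 0.066 * [41642^(-0.2) - (41642 + 93577466)^(-0.2)]
P/P0 = 0.066 * [0.1191499 - 0.02545230] = 0.006184042
P = 2315 * 0.006184042 = 14.316 MW

14.316


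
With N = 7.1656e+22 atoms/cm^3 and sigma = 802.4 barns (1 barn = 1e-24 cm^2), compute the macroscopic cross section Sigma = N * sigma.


Sigma = N * sigma_barns * 1e-24
Sigma = 7.1656e+22 * 802.4 * 1e-24
Sigma = 57.497 /cm

57.497


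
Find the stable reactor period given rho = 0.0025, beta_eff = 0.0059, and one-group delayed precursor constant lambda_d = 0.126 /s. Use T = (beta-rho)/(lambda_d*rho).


T = (beta - rho) / (lambda_d * rho)
T = (0.0059 - 0.0025) / (0.126 * 0.0025)
T = 10.794 s

10.794


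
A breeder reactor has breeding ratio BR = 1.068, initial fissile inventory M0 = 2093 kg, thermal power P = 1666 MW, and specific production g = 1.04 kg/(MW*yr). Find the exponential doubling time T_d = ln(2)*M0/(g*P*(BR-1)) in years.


Breeding gain G = BR - 1 = 1.068 - 1 = 0.068
Fissile production rate = g * P * G = 1.04 * 1666 * 0.068 = 117.81952 kg/yr
T_d = ln(2) * M0 / (g * P * G)
T_d = ln(2) * 2093 / 117.81952 = 12.313 yr

12.313


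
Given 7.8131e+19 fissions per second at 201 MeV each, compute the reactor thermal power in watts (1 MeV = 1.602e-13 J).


P = fission_rate * E_MeV * 1.602e-13
P = 7.8131e+19 * 201 * 1.602e-13
P = 2.5158e+09 W

2.5158e+09


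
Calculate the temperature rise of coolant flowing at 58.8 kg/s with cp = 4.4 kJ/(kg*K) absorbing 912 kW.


dT = Q / (m_dot * cp)
dT = 912 / (58.8 * 4.4)
dT = 3.5250 C

3.5250


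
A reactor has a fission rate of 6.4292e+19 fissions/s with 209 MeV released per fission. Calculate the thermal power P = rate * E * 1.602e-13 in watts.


P = fission_rate * E_MeV * 1.602e-13
P = 6.4292e+19 * 209 * 1.602e-13
P = 2.1526e+09 W

2.1526e+09


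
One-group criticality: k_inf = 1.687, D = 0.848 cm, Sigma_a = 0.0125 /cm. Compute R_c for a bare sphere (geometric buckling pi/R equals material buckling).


L^2 = D / Sigma_a = 0.848 / 0.0125 = 67.84000 cm^2
B_m^2 = (k_inf - 1) / L^2 = (1.687 - 1) / 67.84000 = 0.01012677 /cm^2
For a bare sphere: B_g = pi/R, so R_c = pi / sqrt(B_m^2)
R_c = pi / sqrt(0.01012677) = 31.219 cm

31.219


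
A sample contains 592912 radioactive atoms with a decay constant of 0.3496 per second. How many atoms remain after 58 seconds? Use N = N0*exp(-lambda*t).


N = N0 * exp(-lambda * t)
N = 592912 * exp(-0.3496 * 58)
N = 9.2659e-04

9.2659e-04


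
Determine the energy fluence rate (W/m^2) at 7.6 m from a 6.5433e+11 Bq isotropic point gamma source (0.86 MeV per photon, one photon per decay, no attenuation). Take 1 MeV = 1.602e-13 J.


psi = A * E * 1.602e-13 / (4*pi*r^2)
psi = 6.5433e+11 * 0.86 * 1.602e-13 / (4*pi*7.6^2)
psi = 1.2420e-04 W/m^2

1.2420e-04


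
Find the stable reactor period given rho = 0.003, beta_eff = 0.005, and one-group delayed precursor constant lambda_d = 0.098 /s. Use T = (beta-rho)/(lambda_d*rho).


T = (beta - rho) / (lambda_d * rho)
T = (0.005 - 0.003) / (0.098 * 0.003)
T = 6.8027 s

6.8027


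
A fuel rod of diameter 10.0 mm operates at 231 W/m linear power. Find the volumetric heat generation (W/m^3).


r = D / 2 / 1000 = 10.0 / 2 / 1000 = 0.005 m
q''' = q' / (pi * r^2)
q''' = 231 / (pi * 0.005^2)
q''' = 2.9412e+06 W/m^3

2.9412e+06


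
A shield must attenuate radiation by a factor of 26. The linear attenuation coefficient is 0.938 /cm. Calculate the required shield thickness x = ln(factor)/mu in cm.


x = ln(factor) / mu
x = ln(26) / 0.938
x = 3.4735 cm

3.4735


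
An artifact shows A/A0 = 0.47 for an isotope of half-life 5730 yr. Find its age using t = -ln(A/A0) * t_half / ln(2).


lambda = ln(2) / t_half = ln(2) / 5730 = 1.209681e-04 /yr
t = -ln(A/A0) / lambda
t = -ln(0.47) / 1.209681e-04
t = 6241.5 yr

6241.5


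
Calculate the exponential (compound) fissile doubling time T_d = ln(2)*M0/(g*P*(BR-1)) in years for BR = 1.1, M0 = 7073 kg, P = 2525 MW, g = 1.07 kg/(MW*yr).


Breeding gain G = BR - 1 = 1.1 - 1 = 0.1
Fissile production rate = g * P * G = 1.07 * 2525 * 0.1 = 270.175 kg/yr
T_d = ln(2) * M0 / (g * P * G)
T_d = ln(2) * 7073 / 270.175 = 18.146 yr

18.146


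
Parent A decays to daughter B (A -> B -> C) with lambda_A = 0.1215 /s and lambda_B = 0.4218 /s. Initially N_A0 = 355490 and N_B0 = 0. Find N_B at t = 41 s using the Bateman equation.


N_B(t) = lambda_A * N_A0 / (lambda_B - lambda_A) * [exp(-lambda_A*t) - exp(-lambda_B*t)]
exp(-0.1215*41) = 0.006863759; exp(-0.4218*41) = 3.086015e-08
N_B = 0.1215 * 355490 / (0.4218 - 0.1215) * (0.006863759 - 3.086015e-08)
N_B = 987.21

987.21


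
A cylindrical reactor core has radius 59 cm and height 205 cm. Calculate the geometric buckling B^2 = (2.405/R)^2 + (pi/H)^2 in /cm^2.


B^2 = (2.405/R)^2 + (pi/H)^2
B^2 = (2.405/59)^2 + (pi/205)^2
B^2 = 0.0018964 /cm^2

0.0018964


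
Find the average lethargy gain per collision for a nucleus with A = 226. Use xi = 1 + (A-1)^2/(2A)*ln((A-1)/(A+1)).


xi = 1 + (A-1)^2/(2A) * ln((A-1)/(A+1))
xi = 1 + (226-1)^2/(2*226) * ln((226-1)/(226 +1))
xi = 0.0088235

0.0088235


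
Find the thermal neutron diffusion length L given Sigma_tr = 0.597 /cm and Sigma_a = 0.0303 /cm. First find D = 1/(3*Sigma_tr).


D = 1 / (3 * Sigma_tr) = 1 / (3 * 0.597) = 0.5583473 cm
L = sqrt(D / Sigma_a)
L = sqrt(0.5583473 / 0.0303)
L = 4.2927 cm

4.2927


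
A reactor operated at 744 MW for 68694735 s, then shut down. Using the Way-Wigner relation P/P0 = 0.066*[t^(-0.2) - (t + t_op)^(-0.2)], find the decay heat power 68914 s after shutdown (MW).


P/P0 = 0.066 * [t^(-0.2) - (t + t_op)^(-0.2)]
P/P0 = 0.066 * [68914^(-0.2) - (68914 + 68694735)^(-0.2)]
P/P0 = 0.066 * [0.1077305 - 0.02707249] = 0.005323429
P = 744 * 0.005323429 = 3.9606 MW

3.9606


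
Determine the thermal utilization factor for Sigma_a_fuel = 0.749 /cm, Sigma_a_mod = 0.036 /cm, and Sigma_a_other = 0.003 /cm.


f = Sigma_a_fuel / (Sigma_a_fuel + Sigma_a_mod + Sigma_a_other)
f = 0.749 / (0.749 + 0.036 + 0.003)
f = 0.95051

0.95051


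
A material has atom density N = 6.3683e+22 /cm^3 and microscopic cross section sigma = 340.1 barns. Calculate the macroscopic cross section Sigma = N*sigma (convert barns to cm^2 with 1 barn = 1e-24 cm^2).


Sigma = N * sigma_barns * 1e-24
Sigma = 6.3683e+22 * 340.1 * 1e-24
Sigma = 21.659 /cm

21.659


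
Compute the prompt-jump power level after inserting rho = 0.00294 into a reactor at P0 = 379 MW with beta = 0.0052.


P1/P0 = beta / (beta - rho)
P1/P0 = 0.0052 / (0.0052 - 0.00294) = 2.300885
P1 = 379 * 2.300885 = 872.04 MW

872.04


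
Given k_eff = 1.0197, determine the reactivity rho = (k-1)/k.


rho = (k_eff - 1) / k_eff
rho = (1.0197 - 1) / 1.0197
rho = 0.019319

0.019319


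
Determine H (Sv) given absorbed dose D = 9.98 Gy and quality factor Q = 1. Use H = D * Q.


H = D * Q
H = 9.98 * 1
H = 9.9800 Sv

9.9800


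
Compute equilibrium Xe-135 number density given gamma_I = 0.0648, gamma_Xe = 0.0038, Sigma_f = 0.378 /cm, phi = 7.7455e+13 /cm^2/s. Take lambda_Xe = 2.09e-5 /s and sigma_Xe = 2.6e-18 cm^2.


Xe_eq = (gamma_I + gamma_Xe) * Sigma_f * phi / (lambda_Xe + sigma_Xe * phi)
Numerator = (0.0648 + 0.0038) * 0.378 * 7.7455e+13 = 2.008470e+12
Denominator = 2.09e-5 + 2.6e-18 * 7.7455e+13 = 2.222830e-04
Xe_eq = 2.008470e+12 / 2.222830e-04 = 9.0356e+15 /cm^3

9.0356e+15


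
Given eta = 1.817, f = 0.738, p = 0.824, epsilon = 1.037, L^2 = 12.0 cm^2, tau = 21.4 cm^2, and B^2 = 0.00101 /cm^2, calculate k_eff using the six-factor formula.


k_inf = eta*f*p*eps = 1.817*0.738*0.824*1.037 = 1.145822
P_TNL = 1/(1 + L^2*B^2) = 1/(1 + 12.0*0.00101) = 0.9880251
P_FNL = exp(-B^2*tau) = exp(-0.00101*21.4) = 0.9786179
k_eff = k_inf * P_TNL * P_FNL = 1.145822 * 0.9880251 * 0.9786179
k_eff = 1.1079

1.1079


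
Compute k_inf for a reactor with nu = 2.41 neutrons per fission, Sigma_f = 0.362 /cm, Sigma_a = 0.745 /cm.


k_inf = nu * Sigma_f / Sigma_a
k_inf = 2.41 * 0.362 / 0.745
k_inf = 1.1710

1.1710


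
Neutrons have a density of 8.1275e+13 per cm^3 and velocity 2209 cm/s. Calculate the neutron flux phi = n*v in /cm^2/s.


phi = n * v
phi = 8.1275e+13 * 2209
phi = 1.7954e+17 /cm^2/s

1.7954e+17


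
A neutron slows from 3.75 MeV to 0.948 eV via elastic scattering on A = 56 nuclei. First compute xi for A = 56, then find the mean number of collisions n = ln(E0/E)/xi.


xi = 1 + (A-1)^2/(2A)*ln((A-1)/(A+1)) = 0.03529286 (for A = 56)
n = ln(E0/E) / xi
n = ln(3.75e6 / 0.948) / 0.03529286
n = ln(3.955696e+06) / 0.03529286 = 430.42

430.42


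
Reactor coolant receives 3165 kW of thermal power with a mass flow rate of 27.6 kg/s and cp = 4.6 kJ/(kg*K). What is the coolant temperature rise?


dT = Q / (m_dot * cp)
dT = 3165 / (27.6 * 4.6)
dT = 24.929 C

24.929


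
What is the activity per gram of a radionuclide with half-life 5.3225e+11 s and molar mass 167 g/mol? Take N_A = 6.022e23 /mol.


lambda = ln(2) / t_half = ln(2) / 5.3225e+11 = 1.302296e-12 /s
SA = lambda * N_A / M
SA = 1.302296e-12 * 6.022e23 / 167
SA = 4.6961e+09 Bq/g

4.6961e+09


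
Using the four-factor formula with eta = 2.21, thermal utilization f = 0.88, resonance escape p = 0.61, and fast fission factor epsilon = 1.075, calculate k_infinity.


k_inf = eta * f * p * epsilon
k_inf = 2.21 * 0.88 * 0.61 * 1.075
k_inf = 1.2753

1.2753


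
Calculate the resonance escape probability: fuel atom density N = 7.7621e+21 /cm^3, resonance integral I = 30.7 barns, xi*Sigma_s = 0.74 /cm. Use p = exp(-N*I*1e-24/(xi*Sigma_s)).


p = exp(-N * I * 1e-24 / (xi*Sigma_s))
p = exp(-7.7621e+21 * 30.7 * 1e-24 / 0.74)
p = 0.72468

0.72468


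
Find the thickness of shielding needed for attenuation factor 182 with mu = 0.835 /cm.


x = ln(factor) / mu
x = ln(182) / 0.835
x = 6.2323 cm

6.2323


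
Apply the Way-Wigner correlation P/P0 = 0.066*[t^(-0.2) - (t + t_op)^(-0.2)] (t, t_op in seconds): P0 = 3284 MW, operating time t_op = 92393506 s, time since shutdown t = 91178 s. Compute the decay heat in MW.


P/P0 = 0.066 * [t^(-0.2) - (t + t_op)^(-0.2)]
P/P0 = 0.066 * [91178^(-0.2) - (91178 + 92393506)^(-0.2)]
P/P0 = 0.066 * [0.1018643 - 0.02551444] = 0.005039091
P = 3284 * 0.005039091 = 16.548 MW

16.548


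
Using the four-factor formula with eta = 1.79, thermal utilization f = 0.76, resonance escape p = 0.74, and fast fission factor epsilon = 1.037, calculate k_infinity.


k_inf = eta * f * p * epsilon
k_inf = 1.79 * 0.76 * 0.74 * 1.037
k_inf = 1.0439

1.0439


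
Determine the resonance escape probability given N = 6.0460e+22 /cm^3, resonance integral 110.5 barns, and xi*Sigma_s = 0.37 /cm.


p = exp(-N * I * 1e-24 / (xi*Sigma_s))
p = exp(-6.0460e+22 * 110.5 * 1e-24 / 0.37)
p = 1.4396e-08

1.4396e-08


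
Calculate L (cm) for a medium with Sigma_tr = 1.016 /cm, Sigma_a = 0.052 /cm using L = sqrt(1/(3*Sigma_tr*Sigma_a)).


D = 1 / (3 * Sigma_tr) = 1 / (3 * 1.016) = 0.3280840 cm
L = sqrt(D / Sigma_a)
L = sqrt(0.3280840 / 0.052)
L = 2.5118 cm

2.5118


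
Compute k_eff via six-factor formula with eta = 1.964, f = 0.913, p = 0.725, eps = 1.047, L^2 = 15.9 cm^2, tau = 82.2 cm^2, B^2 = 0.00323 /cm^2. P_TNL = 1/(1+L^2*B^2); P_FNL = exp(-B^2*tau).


k_inf = eta*f*p*eps = 1.964*0.913*0.725*1.047 = 1.361122
P_TNL = 1/(1 + L^2*B^2) = 1/(1 + 15.9*0.00323) = 0.9511517
P_FNL = exp(-B^2*tau) = exp(-0.00323*82.2) = 0.7668178
k_eff = k_inf * P_TNL * P_FNL = 1.361122 * 0.9511517 * 0.7668178
k_eff = 0.99275

0.99275


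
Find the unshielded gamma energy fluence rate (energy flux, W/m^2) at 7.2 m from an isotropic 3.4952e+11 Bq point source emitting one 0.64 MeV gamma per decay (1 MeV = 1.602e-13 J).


psi = A * E * 1.602e-13 / (4*pi*r^2)
psi = 3.4952e+11 * 0.64 * 1.602e-13 / (4*pi*7.2^2)
psi = 5.5010e-05 W/m^2

5.5010e-05


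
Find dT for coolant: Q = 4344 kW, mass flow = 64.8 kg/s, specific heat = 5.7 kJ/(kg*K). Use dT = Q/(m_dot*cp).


dT = Q / (m_dot * cp)
dT = 4344 / (64.8 * 5.7)
dT = 11.761 C

11.761


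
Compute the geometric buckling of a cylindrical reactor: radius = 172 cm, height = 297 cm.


B^2 = (2.405/R)^2 + (pi/H)^2
B^2 = (2.405/172)^2 + (pi/297)^2
B^2 = 3.0740e-04 /cm^2

3.0740e-04


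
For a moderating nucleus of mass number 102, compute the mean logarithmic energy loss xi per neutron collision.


xi = 1 + (A-1)^2/(2A) * ln((A-1)/(A+1))
xi = 1 + (102-1)^2/(2*102) * ln((102-1)/(102 +1))
xi = 0.019480

0.019480


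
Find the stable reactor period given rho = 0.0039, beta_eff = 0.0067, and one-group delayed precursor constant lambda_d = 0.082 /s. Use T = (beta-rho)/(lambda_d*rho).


T = (beta - rho) / (lambda_d * rho)
T = (0.0067 - 0.0039) / (0.082 * 0.0039)
T = 8.7555 s

8.7555


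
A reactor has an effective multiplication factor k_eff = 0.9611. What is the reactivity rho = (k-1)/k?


rho = (k_eff - 1) / k_eff
rho = (0.9611 - 1) / 0.9611
rho = -0.040474

-0.040474


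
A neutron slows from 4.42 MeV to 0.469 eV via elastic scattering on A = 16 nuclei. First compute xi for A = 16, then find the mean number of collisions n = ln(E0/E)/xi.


xi = 1 + (A-1)^2/(2A)*ln((A-1)/(A+1)) = 0.1199467 (for A = 16)
n = ln(E0/E) / xi
n = ln(4.42e6 / 0.469) / 0.1199467
n = ln(9.424307e+06) / 0.1199467 = 133.88

133.88


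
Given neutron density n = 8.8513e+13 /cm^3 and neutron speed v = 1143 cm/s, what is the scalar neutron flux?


phi = n * v
phi = 8.8513e+13 * 1143
phi = 1.0117e+17 /cm^2/s

1.0117e+17


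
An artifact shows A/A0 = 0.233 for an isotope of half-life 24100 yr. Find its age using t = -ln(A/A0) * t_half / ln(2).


lambda = ln(2) / t_half = ln(2) / 24100 = 2.876129e-05 /yr
t = -ln(A/A0) / lambda
t = -ln(0.233) / 2.876129e-05
t = 50649 yr

50649


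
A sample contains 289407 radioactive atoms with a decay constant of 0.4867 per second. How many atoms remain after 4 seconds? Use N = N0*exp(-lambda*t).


N = N0 * exp(-lambda * t)
N = 289407 * exp(-0.4867 * 4)
N = 41307

41307


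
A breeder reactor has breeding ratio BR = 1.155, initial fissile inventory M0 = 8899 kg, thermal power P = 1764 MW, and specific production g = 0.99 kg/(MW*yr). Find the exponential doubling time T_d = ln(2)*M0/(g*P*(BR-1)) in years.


Breeding gain G = BR - 1 = 1.155 - 1 = 0.155
Fissile production rate = g * P * G = 0.99 * 1764 * 0.155 = 270.6858 kg/yr
T_d = ln(2) * M0 / (g * P * G)
T_d = ln(2) * 8899 / 270.6858 = 22.788 yr

22.788


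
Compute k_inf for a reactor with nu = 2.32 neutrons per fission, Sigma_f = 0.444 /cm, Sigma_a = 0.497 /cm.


k_inf = nu * Sigma_f / Sigma_a
k_inf = 2.32 * 0.444 / 0.497
k_inf = 2.0726

2.0726


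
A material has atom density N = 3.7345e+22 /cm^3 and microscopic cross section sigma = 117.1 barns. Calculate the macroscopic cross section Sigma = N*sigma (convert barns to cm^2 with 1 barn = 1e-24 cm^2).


Sigma = N * sigma_barns * 1e-24
Sigma = 3.7345e+22 * 117.1 * 1e-24
Sigma = 4.3731 /cm

4.3731


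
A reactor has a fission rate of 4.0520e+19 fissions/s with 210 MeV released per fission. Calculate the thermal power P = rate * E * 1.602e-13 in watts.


P = fission_rate * E_MeV * 1.602e-13
P = 4.0520e+19 * 210 * 1.602e-13
P = 1.3632e+09 W

1.3632e+09


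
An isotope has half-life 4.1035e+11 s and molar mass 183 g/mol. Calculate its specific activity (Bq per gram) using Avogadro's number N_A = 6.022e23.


lambda = ln(2) / t_half = ln(2) / 4.1035e+11 = 1.689161e-12 /s
SA = lambda * N_A / M
SA = 1.689161e-12 * 6.022e23 / 183
SA = 5.5585e+09 Bq/g

5.5585e+09


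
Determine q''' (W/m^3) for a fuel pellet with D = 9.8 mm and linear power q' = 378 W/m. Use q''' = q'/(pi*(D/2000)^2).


r = D / 2 / 1000 = 9.8 / 2 / 1000 = 0.0049 m
q''' = q' / (pi * r^2)
q''' = 378 / (pi * 0.0049^2)
q''' = 5.0113e+06 W/m^3

5.0113e+06


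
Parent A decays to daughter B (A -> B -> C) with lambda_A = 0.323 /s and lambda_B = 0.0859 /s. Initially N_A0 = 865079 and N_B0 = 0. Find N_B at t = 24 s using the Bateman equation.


N_B(t) = lambda_A * N_A0 / (lambda_B - lambda_A) * [exp(-lambda_A*t) - exp(-lambda_B*t)]
exp(-0.323*24) = 4.298819e-04; exp(-0.0859*24) = 0.1272502
N_B = 0.323 * 865079 / (0.0859 - 0.323) * (4.298819e-04 - 0.1272502)
N_B = 149457

149457


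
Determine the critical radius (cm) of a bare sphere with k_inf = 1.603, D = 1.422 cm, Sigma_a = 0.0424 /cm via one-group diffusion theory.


L^2 = D / Sigma_a = 1.422 / 0.0424 = 33.53774 cm^2
B_m^2 = (k_inf - 1) / L^2 = (1.603 - 1) / 33.53774 = 0.01797974 /cm^2
For a bare sphere: B_g = pi/R, so R_c = pi / sqrt(B_m^2)
R_c = pi / sqrt(0.01797974) = 23.429 cm

23.429


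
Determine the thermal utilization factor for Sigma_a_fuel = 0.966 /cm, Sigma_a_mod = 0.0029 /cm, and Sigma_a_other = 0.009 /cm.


f = Sigma_a_fuel / (Sigma_a_fuel + Sigma_a_mod + Sigma_a_other)
f = 0.966 / (0.966 + 0.0029 + 0.009)
f = 0.98783

0.98783


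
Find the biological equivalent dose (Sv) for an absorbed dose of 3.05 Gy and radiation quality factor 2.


H = D * Q
H = 3.05 * 2
H = 6.1000 Sv

6.1000


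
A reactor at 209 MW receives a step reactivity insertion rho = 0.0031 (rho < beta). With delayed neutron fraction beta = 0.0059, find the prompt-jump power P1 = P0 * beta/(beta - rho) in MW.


P1/P0 = beta / (beta - rho)
P1/P0 = 0.0059 / (0.0059 - 0.0031) = 2.107143
P1 = 209 * 2.107143 = 440.39 MW

440.39


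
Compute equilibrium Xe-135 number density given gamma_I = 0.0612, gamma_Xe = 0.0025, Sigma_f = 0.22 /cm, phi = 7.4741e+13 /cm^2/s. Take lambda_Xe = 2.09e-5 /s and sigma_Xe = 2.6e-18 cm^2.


Xe_eq = (gamma_I + gamma_Xe) * Sigma_f * phi / (lambda_Xe + sigma_Xe * phi)
Numerator = (0.0612 + 0.0025) * 0.22 * 7.4741e+13 = 1.047420e+12
Denominator = 2.09e-5 + 2.6e-18 * 7.4741e+13 = 2.152266e-04
Xe_eq = 1.047420e+12 / 2.152266e-04 = 4.8666e+15 /cm^3

4.8666e+15


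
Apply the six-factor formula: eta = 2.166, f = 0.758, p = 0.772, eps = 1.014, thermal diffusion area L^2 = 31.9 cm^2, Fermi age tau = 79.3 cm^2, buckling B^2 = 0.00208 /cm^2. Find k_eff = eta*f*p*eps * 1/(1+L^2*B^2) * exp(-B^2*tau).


k_inf = eta*f*p*eps = 2.166*0.758*0.772*1.014 = 1.285236
P_TNL = 1/(1 + L^2*B^2) = 1/(1 + 31.9*0.00208) = 0.9377766
P_FNL = exp(-B^2*tau) = exp(-0.00208*79.3) = 0.8479412
k_eff = k_inf * P_TNL * P_FNL = 1.285236 * 0.9377766 * 0.8479412
k_eff = 1.0220

1.0220


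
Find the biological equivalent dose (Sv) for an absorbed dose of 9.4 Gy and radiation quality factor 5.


H = D * Q
H = 9.4 * 5
H = 47.000 Sv

47.000


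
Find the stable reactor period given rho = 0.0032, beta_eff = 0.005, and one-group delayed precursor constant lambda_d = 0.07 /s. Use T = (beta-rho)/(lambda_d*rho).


T = (beta - rho) / (lambda_d * rho)
T = (0.005 - 0.0032) / (0.07 * 0.0032)
T = 8.0357 s

8.0357


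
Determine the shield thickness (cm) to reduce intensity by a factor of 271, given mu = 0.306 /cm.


x = ln(factor) / mu
x = ln(271) / 0.306
x = 18.308 cm

18.308


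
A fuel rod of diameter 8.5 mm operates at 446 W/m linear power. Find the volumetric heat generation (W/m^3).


r = D / 2 / 1000 = 8.5 / 2 / 1000 = 0.00425 m
q''' = q' / (pi * r^2)
q''' = 446 / (pi * 0.00425^2)
q''' = 7.8597e+06 W/m^3

7.8597e+06


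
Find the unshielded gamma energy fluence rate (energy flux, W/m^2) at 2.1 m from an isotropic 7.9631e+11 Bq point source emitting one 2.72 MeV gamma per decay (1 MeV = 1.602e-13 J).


psi = A * E * 1.602e-13 / (4*pi*r^2)
psi = 7.9631e+11 * 2.72 * 1.602e-13 / (4*pi*2.1^2)
psi = 0.0062613 W/m^2

0.0062613


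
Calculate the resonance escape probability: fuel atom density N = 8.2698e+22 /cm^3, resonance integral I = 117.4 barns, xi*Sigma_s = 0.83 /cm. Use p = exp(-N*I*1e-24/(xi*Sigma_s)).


p = exp(-N * I * 1e-24 / (xi*Sigma_s))
p = exp(-8.2698e+22 * 117.4 * 1e-24 / 0.83)
p = 8.3164e-06

8.3164e-06


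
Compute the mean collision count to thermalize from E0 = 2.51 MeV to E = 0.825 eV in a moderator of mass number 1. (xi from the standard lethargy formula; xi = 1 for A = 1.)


xi = 1 + (A-1)^2/(2A)*ln((A-1)/(A+1)) = 1 (for A = 1)
n = ln(E0/E) / xi
n = ln(2.51e6 / 0.825) / 1
n = ln(3.042424e+06) / 1 = 14.928

14.928


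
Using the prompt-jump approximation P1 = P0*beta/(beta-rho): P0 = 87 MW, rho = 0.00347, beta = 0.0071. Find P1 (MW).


P1/P0 = beta / (beta - rho)
P1/P0 = 0.0071 / (0.0071 - 0.00347) = 1.955923
P1 = 87 * 1.955923 = 170.17 MW

170.17


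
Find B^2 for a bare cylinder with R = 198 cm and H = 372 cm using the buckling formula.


B^2 = (2.405/R)^2 + (pi/H)^2
B^2 = (2.405/198)^2 + (pi/372)^2
B^2 = 2.1886e-04 /cm^2

2.1886e-04


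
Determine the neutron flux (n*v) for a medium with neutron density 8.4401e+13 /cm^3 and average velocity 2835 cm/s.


phi = n * v
phi = 8.4401e+13 * 2835
phi = 2.3928e+17 /cm^2/s

2.3928e+17


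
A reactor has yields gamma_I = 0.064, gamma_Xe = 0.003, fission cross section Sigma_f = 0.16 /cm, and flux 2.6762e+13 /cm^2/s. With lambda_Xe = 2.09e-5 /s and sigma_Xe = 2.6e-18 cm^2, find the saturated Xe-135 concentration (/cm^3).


Xe_eq = (gamma_I + gamma_Xe) * Sigma_f * phi / (lambda_Xe + sigma_Xe * phi)
Numerator = (0.064 + 0.003) * 0.16 * 2.6762e+13 = 2.868886e+11
Denominator = 2.09e-5 + 2.6e-18 * 2.6762e+13 = 9.048120e-05
Xe_eq = 2.868886e+11 / 9.048120e-05 = 3.1707e+15 /cm^3

3.1707e+15


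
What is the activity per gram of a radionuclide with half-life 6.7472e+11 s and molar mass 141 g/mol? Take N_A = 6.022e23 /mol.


lambda = ln(2) / t_half = ln(2) / 6.7472e+11 = 1.027311e-12 /s
SA = lambda * N_A / M
SA = 1.027311e-12 * 6.022e23 / 141
SA = 4.3876e+09 Bq/g

4.3876e+09


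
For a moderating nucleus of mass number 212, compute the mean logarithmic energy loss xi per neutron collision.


xi = 1 + (A-1)^2/(2A) * ln((A-1)/(A+1))
xi = 1 + (212-1)^2/(2*212) * ln((212-1)/(212 +1))
xi = 0.0094044

0.0094044


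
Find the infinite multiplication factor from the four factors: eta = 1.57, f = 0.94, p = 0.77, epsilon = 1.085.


k_inf = eta * f * p * epsilon
k_inf = 1.57 * 0.94 * 0.77 * 1.085
k_inf = 1.2330

1.2330


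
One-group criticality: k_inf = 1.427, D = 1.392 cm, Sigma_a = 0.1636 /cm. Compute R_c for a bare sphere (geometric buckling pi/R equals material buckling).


L^2 = D / Sigma_a = 1.392 / 0.1636 = 8.508557 cm^2
B_m^2 = (k_inf - 1) / L^2 = (1.427 - 1) / 8.508557 = 0.05018477 /cm^2
For a bare sphere: B_g = pi/R, so R_c = pi / sqrt(B_m^2)
R_c = pi / sqrt(0.05018477) = 14.024 cm

14.024


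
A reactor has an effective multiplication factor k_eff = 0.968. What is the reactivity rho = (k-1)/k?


rho = (k_eff - 1) / k_eff
rho = (0.968 - 1) / 0.968
rho = -0.033058

-0.033058


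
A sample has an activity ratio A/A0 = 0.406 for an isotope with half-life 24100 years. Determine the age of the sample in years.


lambda = ln(2) / t_half = ln(2) / 24100 = 2.876129e-05 /yr
t = -ln(A/A0) / lambda
t = -ln(0.406) / 2.876129e-05
t = 31341 yr

31341


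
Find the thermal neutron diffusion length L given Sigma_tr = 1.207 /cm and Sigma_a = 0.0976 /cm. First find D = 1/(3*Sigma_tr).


D = 1 / (3 * Sigma_tr) = 1 / (3 * 1.207) = 0.2761668 cm
L = sqrt(D / Sigma_a)
L = sqrt(0.2761668 / 0.0976)
L = 1.6821 cm

1.6821


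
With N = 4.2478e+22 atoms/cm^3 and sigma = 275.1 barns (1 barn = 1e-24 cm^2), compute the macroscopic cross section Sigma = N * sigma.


Sigma = N * sigma_barns * 1e-24
Sigma = 4.2478e+22 * 275.1 * 1e-24
Sigma = 11.686 /cm

11.686


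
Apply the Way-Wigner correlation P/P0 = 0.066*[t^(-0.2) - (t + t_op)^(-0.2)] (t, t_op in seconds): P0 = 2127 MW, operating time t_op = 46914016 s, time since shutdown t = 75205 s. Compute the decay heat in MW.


P/P0 = 0.066 * [t^(-0.2) - (t + t_op)^(-0.2)]
P/P0 = 0.066 * [75205^(-0.2) - (75205 + 46914016)^(-0.2)]
P/P0 = 0.066 * [0.1058646 - 0.02921463] = 0.005058898
P = 2127 * 0.005058898 = 10.760 MW

10.760


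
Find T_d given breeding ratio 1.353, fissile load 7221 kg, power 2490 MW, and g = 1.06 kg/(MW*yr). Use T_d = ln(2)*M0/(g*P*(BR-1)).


Breeding gain G = BR - 1 = 1.353 - 1 = 0.353
Fissile production rate = g * P * G = 1.06 * 2490 * 0.353 = 931.7082 kg/yr
T_d = ln(2) * M0 / (g * P * G)
T_d = ln(2) * 7221 / 931.7082 = 5.3721 yr

5.3721


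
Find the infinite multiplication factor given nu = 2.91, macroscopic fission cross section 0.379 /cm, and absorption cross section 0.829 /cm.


k_inf = nu * Sigma_f / Sigma_a
k_inf = 2.91 * 0.379 / 0.829
k_inf = 1.3304

1.3304


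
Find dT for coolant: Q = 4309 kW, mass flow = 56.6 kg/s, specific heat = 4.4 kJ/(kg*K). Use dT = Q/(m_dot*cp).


dT = Q / (m_dot * cp)
dT = 4309 / (56.6 * 4.4)
dT = 17.302 C

17.302


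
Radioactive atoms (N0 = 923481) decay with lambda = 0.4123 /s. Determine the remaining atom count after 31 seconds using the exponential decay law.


N = N0 * exp(-lambda * t)
N = 923481 * exp(-0.4123 * 31)
N = 2.5976

2.5976


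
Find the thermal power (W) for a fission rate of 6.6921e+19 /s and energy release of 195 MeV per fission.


P = fission_rate * E_MeV * 1.602e-13
P = 6.6921e+19 * 195 * 1.602e-13
P = 2.0905e+09 W

2.0905e+09


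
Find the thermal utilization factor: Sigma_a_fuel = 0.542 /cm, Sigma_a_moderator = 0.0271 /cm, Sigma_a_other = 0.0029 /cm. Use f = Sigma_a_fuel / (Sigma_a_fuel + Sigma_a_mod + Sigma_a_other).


f = Sigma_a_fuel / (Sigma_a_fuel + Sigma_a_mod + Sigma_a_other)
f = 0.542 / (0.542 + 0.0271 + 0.0029)
f = 0.94755

0.94755


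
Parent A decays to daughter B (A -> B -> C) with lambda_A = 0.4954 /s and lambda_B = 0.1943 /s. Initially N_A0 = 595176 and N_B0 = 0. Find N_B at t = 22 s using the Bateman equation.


N_B(t) = lambda_A * N_A0 / (lambda_B - lambda_A) * [exp(-lambda_A*t) - exp(-lambda_B*t)]
exp(-0.4954*22) = 1.848040e-05; exp(-0.1943*22) = 0.01391761
N_B = 0.4954 * 595176 / (0.1943 - 0.4954) * (1.848040e-05 - 0.01391761)
N_B = 13611

13611


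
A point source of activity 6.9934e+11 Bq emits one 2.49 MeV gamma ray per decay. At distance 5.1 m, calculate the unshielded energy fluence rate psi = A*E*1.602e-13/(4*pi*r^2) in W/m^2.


psi = A * E * 1.602e-13 / (4*pi*r^2)
psi = 6.9934e+11 * 2.49 * 1.602e-13 / (4*pi*5.1^2)
psi = 8.5349e-04 W/m^2

8.5349e-04


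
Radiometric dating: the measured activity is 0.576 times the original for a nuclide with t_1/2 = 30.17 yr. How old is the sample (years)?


lambda = ln(2) / t_half = ln(2) / 30.17 = 0.02297472 /yr
t = -ln(A/A0) / lambda
t = -ln(0.576) / 0.02297472
t = 24.011 yr

24.011


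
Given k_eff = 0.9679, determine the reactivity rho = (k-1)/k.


rho = (k_eff - 1) / k_eff
rho = (0.9679 - 1) / 0.9679
rho = -0.033165

-0.033165


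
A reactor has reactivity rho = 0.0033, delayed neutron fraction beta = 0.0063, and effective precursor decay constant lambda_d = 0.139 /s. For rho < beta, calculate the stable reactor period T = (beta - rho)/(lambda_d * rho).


T = (beta - rho) / (lambda_d * rho)
T = (0.0063 - 0.0033) / (0.139 * 0.0033)
T = 6.5402 s

6.5402


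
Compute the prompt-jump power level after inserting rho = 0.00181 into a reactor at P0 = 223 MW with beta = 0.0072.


P1/P0 = beta / (beta - rho)
P1/P0 = 0.0072 / (0.0072 - 0.00181) = 1.335807
P1 = 223 * 1.335807 = 297.88 MW

297.88


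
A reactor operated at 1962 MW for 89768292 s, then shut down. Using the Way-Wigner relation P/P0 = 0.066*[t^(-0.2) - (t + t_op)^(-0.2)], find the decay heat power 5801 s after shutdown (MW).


P/P0 = 0.066 * [t^(-0.2) - (t + t_op)^(-0.2)]
P/P0 = 0.066 * [5801^(-0.2) - (5801 + 89768292)^(-0.2)]
P/P0 = 0.066 * [0.1767256 - 0.02566669] = 0.009969888
P = 1962 * 0.009969888 = 19.561 MW

19.561


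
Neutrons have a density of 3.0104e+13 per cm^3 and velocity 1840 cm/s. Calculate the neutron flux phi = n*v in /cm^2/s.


phi = n * v
phi = 3.0104e+13 * 1840
phi = 5.5391e+16 /cm^2/s

5.5391e+16


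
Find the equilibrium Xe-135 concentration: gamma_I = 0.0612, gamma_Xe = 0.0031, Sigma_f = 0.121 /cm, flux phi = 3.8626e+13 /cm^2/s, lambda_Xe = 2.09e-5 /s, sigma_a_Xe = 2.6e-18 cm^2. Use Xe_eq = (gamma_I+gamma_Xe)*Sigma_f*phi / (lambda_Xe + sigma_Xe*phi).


Xe_eq = (gamma_I + gamma_Xe) * Sigma_f * phi / (lambda_Xe + sigma_Xe * phi)
Numerator = (0.0612 + 0.0031) * 0.121 * 3.8626e+13 = 3.005219e+11
Denominator = 2.09e-5 + 2.6e-18 * 3.8626e+13 = 1.213276e-04
Xe_eq = 3.005219e+11 / 1.213276e-04 = 2.4769e+15 /cm^3

2.4769e+15


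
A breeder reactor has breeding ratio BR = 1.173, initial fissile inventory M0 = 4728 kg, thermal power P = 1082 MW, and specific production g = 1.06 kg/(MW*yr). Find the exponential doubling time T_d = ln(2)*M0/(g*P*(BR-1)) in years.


Breeding gain G = BR - 1 = 1.173 - 1 = 0.173
Fissile production rate = g * P * G = 1.06 * 1082 * 0.173 = 198.41716 kg/yr
T_d = ln(2) * M0 / (g * P * G)
T_d = ln(2) * 4728 / 198.41716 = 16.517 yr

16.517


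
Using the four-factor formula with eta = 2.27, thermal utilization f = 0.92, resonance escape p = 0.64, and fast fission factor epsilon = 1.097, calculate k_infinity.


k_inf = eta * f * p * epsilon
k_inf = 2.27 * 0.92 * 0.64 * 1.097
k_inf = 1.4662

1.4662


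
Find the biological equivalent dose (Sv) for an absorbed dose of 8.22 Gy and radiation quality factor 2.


H = D * Q
H = 8.22 * 2
H = 16.440 Sv

16.440


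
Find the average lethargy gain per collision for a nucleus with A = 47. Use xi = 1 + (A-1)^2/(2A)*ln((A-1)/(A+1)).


xi = 1 + (A-1)^2/(2A) * ln((A-1)/(A+1))
xi = 1 + (47-1)^2/(2*47) * ln((47-1)/(47 +1))
xi = 0.041956

0.041956


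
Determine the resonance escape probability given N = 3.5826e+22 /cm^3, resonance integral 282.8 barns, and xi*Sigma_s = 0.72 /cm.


p = exp(-N * I * 1e-24 / (xi*Sigma_s))
p = exp(-3.5826e+22 * 282.8 * 1e-24 / 0.72)
p = 7.7403e-07

7.7403e-07


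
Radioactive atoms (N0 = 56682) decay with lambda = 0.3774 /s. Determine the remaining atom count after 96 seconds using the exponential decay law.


N = N0 * exp(-lambda * t)
N = 56682 * exp(-0.3774 * 96)
N = 1.0442e-11

1.0442e-11


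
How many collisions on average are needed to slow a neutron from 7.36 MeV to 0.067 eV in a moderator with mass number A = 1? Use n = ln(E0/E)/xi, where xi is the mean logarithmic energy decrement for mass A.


xi = 1 + (A-1)^2/(2A)*ln((A-1)/(A+1)) = 1 (for A = 1)
n = ln(E0/E) / xi
n = ln(7.36e6 / 0.067) / 1
n = ln(1.098507e+08) / 1 = 18.515

18.515


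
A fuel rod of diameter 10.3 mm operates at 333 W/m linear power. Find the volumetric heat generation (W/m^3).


r = D / 2 / 1000 = 10.3 / 2 / 1000 = 0.00515 m
q''' = q' / (pi * r^2)
q''' = 333 / (pi * 0.00515^2)
q''' = 3.9965e+06 W/m^3

3.9965e+06


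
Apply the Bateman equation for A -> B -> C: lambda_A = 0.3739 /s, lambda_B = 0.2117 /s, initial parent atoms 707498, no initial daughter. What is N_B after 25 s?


N_B(t) = lambda_A * N_A0 / (lambda_B - lambda_A) * [exp(-lambda_A*t) - exp(-lambda_B*t)]
exp(-0.3739*25) = 8.718310e-05; exp(-0.2117*25) = 0.005029172
N_B = 0.3739 * 707498 / (0.2117 - 0.3739) * (8.718310e-05 - 0.005029172)
N_B = 8059.9

8059.9


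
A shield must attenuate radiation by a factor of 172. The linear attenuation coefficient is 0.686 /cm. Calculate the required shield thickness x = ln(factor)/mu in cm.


x = ln(factor) / mu
x = ln(172) / 0.686
x = 7.5036 cm

7.5036


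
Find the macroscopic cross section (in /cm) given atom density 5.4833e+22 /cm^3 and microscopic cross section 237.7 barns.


Sigma = N * sigma_barns * 1e-24
Sigma = 5.4833e+22 * 237.7 * 1e-24
Sigma = 13.034 /cm

13.034
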